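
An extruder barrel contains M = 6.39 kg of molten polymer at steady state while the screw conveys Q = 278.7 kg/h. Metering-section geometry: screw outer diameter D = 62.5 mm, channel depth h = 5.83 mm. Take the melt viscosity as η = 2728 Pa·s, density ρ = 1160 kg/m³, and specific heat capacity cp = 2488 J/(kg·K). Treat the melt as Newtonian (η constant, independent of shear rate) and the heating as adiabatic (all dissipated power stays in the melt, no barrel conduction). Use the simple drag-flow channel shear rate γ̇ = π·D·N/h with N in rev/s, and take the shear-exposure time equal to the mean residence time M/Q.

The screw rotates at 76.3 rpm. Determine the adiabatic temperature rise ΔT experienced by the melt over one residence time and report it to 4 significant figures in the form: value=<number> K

value=143.1 K

Q_s = Q / 3600 = 278.7 / 3600 = 0.0774167 kg/s
t_res = M / Q_s = 6.39 ÷ 0.0774167 = 82.5404 s
D = 62.5 mm = 0.0625 m;  h = 5.83 mm = 0.00583 m;  N = 76.3 rpm / 60 = 1.27167 rev/s
Shear rate: γ̇ = πDN/h = π·0.0625·1.27167/0.00583 = 42.8287 s⁻¹
Adiabatic rise: ΔT = η γ̇² t_res / (ρ cp) = 2728·(42.8287)²·82.5404 / (1160·2488) = 143.111 K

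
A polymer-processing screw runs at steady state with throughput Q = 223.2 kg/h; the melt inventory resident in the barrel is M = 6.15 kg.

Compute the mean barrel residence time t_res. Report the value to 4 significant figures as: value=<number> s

Throughput in SI: Q_s = 223.2 kg/h ÷ 3600 s/h = 0.062 kg/s
t_res = M / Q_s = 6.15 ÷ 0.062 = 99.1935 s

value=99.19 s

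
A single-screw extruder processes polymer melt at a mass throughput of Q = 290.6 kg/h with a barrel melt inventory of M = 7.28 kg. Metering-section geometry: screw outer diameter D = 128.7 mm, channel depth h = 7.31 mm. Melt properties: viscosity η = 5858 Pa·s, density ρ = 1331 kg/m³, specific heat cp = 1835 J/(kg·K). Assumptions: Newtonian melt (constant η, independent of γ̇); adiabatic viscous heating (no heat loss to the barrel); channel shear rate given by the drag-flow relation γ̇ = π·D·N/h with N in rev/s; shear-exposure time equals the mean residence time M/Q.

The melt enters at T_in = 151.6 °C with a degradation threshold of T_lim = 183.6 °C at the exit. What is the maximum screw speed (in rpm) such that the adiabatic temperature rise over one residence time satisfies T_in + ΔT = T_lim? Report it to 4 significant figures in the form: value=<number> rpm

Throughput in SI: Q_s = 290.6 kg/h ÷ 3600 s/h = 0.0807222 kg/s
t_res = M / Q_s = 7.28 / 0.0807222 = 90.1858 s
Geometry in SI: D = 128.7 mm → 0.1287 m, h = 7.31 mm → 0.00731 m
ΔT_a = T_lim − T_in = 183.6 − 151.6 = 32 K
Invert ΔT = ηγ̇²t_res/(ρcp) for γ̇: γ̇_max² = ΔT_a ρ cp / (η t_res) = 32·1331·1835 / (5858·90.1858) = 147.937 s⁻²
γ̇_max = sqrt(147.937) = 12.1629 s⁻¹
N_max = γ̇_max·h / (π·D) = 12.1629 · 0.00731 / (π · 0.1287) = 0.219901 rev/s = 13.1941 rpm

value=13.19 rpm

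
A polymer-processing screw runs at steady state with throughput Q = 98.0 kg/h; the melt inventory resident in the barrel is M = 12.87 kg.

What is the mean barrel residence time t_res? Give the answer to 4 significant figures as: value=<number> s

Throughput in SI: Q_s = 98.0 kg/h ÷ 3600 s/h = 0.0272222 kg/s
t_res = M / Q_s = 12.87 ÷ 0.0272222 = 472.776 s

value=472.8 s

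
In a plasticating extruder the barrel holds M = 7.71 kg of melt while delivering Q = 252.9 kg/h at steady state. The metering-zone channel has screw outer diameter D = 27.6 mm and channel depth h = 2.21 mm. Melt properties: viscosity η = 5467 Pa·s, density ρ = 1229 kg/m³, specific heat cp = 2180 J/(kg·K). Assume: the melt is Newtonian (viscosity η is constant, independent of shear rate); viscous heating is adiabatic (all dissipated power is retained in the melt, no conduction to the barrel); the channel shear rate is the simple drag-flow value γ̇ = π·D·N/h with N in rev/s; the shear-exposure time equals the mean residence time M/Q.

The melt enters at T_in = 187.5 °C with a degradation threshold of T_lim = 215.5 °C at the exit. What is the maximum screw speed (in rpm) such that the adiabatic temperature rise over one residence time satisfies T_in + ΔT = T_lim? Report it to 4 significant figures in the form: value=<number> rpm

Throughput in SI: Q_s = 252.9 kg/h ÷ 3600 s/h = 0.07025 kg/s
Mean residence time: t_res = M/Q_s = 7.71 kg / 0.07025 kg/s = 109.751 s
Convert to metres: D = 0.0276 m, h = 0.00221 m
Allowable rise: ΔT_a = T_lim − T_in = 215.5 − 187.5 = 28 K
Invert ΔT = ηγ̇²t_res/(ρcp) for γ̇: γ̇_max² = ΔT_a ρ cp / (η t_res) = 28·1229·2180 / (5467·109.751) = 125.029 s⁻²
γ̇_max = √125.029 = 11.1816 s⁻¹
N_max = γ̇_max h / (πD) = 11.1816·0.00221/(π·0.0276) = 0.284995 rev/s → ×60 = 17.0997 rpm

value=17.10 rpm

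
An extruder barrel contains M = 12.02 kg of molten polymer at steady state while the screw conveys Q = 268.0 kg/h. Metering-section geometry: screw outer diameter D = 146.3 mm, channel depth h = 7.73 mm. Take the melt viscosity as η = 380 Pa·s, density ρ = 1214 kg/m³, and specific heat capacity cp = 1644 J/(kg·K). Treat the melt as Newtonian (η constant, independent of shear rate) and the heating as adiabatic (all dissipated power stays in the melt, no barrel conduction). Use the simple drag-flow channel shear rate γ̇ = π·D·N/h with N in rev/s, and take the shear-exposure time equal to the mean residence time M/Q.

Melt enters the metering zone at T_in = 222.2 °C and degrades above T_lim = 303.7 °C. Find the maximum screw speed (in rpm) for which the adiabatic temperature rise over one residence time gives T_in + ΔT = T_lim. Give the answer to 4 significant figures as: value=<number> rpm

value=51.96 rpm

Convert throughput: Q = 268.0 kg/h = 268.0/3600 = 0.0744444 kg/s
t_res = M / Q_s = 12.02 / 0.0744444 = 161.463 s
Geometry in SI: D = 146.3 mm → 0.1463 m, h = 7.73 mm → 0.00773 m
Allowable rise: ΔT_a = T_lim − T_in = 303.7 − 222.2 = 81.5 K
γ̇_max² = ΔT_a·ρ·cp/(η·t_res) = 81.5·1214·1644/(380·161.463) = 2651.08 s⁻²
Take the square root: γ̇_max = √(2651.08) = 51.4886 s⁻¹
Solve γ̇ = πDN/h for N: N_max = γ̇_max·h/(π·D) = 51.4886 × 0.00773 / (π × 0.1463) = 0.865957 rev/s = 51.9574 rpm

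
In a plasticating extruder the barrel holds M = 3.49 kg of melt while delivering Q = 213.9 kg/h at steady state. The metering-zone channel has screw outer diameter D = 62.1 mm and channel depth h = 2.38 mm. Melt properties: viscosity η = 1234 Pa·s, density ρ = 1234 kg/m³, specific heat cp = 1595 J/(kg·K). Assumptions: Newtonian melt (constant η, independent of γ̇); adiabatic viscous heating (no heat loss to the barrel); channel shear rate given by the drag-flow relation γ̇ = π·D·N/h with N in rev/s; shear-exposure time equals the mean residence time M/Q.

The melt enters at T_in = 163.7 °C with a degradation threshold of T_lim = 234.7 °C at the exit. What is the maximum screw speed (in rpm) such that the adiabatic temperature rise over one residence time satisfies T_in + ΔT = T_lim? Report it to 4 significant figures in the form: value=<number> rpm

value=32.14 rpm

Convert throughput: Q = 213.9 kg/h = 213.9/3600 = 0.0594167 kg/s
Mean residence time: t_res = M/Q_s = 3.49 kg / 0.0594167 kg/s = 58.7377 s
Geometry in SI: D = 62.1 mm → 0.0621 m, h = 2.38 mm → 0.00238 m
ΔT_a = T_lim − T_in = 234.7 °C − 163.7 °C = 71 K
γ̇_max² = ΔT_a·ρ·cp / (η·t_res) = [71 × 1234 × 1595] / [1234 × 58.7377] = 1927.98 s⁻²
γ̇_max = sqrt(1927.98) = 43.9087 s⁻¹
N_max = γ̇_max·h / (π·D) = 43.9087 · 0.00238 / (π · 0.0621) = 0.535657 rev/s = 32.1394 rpm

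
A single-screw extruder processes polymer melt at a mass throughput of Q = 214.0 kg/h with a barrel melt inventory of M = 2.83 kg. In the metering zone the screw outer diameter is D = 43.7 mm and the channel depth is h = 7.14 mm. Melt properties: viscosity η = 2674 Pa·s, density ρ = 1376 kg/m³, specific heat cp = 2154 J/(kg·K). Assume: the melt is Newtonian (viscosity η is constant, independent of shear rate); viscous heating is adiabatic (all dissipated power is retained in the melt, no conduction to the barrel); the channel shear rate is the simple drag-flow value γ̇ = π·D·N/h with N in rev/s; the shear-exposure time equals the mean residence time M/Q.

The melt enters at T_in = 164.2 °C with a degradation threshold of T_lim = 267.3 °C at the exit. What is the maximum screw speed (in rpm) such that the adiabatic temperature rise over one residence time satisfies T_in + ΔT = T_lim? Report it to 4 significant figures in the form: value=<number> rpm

Throughput in SI: Q_s = 214.0 kg/h ÷ 3600 s/h = 0.0594444 kg/s
t_res = M / Q_s = 2.83 / 0.0594444 = 47.6075 s
Convert to metres: D = 0.0437 m, h = 0.00714 m
ΔT_a = T_lim − T_in = 267.3 − 164.2 = 103.1 K
γ̇_max² = ΔT_a·ρ·cp/(η·t_res) = 103.1·1376·2154/(2674·47.6075) = 2400.41 s⁻²
γ̇_max = √2400.41 = 48.994 s⁻¹
Solve γ̇ = πDN/h for N: N_max = γ̇_max·h/(π·D) = 48.994 × 0.00714 / (π × 0.0437) = 2.54806 rev/s = 152.884 rpm

value=152.9 rpm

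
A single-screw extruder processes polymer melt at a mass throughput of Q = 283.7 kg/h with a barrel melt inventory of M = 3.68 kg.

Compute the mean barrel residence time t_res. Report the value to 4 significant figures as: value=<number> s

Throughput in SI: Q_s = 283.7 kg/h ÷ 3600 s/h = 0.0788056 kg/s
Mean residence time: t_res = M/Q_s = 3.68 kg / 0.0788056 kg/s = 46.6972 s

value=46.70 s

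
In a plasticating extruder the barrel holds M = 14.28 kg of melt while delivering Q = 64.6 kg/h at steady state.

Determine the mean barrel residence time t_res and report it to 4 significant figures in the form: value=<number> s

value=795.8 s

Q_s = Q / 3600 = 64.6 / 3600 = 0.0179444 kg/s
Mean residence time: t_res = M/Q_s = 14.28 kg / 0.0179444 kg/s = 795.789 s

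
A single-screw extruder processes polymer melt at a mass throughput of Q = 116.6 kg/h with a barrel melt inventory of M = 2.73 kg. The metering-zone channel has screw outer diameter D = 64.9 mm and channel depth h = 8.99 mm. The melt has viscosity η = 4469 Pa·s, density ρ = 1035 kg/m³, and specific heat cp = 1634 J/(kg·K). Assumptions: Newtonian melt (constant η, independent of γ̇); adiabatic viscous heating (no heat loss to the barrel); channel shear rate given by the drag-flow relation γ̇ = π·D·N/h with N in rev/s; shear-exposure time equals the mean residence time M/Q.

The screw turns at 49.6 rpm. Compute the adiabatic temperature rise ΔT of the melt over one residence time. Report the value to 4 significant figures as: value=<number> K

Convert throughput: Q = 116.6 kg/h = 116.6/3600 = 0.0323889 kg/s
Mean residence time: t_res = M/Q_s = 2.73 kg / 0.0323889 kg/s = 84.2882 s
Geometry in metres: D = 64.9 mm → 0.0649 m, h = 8.99 mm → 0.00899 m; screw speed N = 49.6 rpm = 0.826667 rev/s
γ̇ = π·D·N / h = π · 0.0649 · 0.826667 / 0.00899 = 18.7484 s⁻¹
Adiabatic rise: ΔT = η γ̇² t_res / (ρ cp) = 4469·(18.7484)²·84.2882 / (1035·1634) = 78.2916 K

value=78.29 K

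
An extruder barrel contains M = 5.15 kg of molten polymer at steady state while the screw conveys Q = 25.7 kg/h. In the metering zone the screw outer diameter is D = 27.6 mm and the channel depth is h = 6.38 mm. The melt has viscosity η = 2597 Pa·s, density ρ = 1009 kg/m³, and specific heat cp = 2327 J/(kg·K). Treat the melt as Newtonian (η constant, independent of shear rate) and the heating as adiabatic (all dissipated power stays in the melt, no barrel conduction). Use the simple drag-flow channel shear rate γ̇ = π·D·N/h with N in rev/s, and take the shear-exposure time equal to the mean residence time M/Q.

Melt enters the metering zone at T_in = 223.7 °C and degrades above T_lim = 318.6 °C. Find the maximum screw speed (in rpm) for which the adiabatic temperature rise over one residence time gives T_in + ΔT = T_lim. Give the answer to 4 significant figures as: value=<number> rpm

Q_s = Q / 3600 = 25.7 / 3600 = 0.00713889 kg/s
t_res = M / Q_s = 5.15 / 0.00713889 = 721.401 s
Convert to metres: D = 0.0276 m, h = 0.00638 m
ΔT_a = T_lim − T_in = 318.6 − 223.7 = 94.9 K
γ̇_max² = ΔT_a·ρ·cp/(η·t_res) = 94.9·1009·2327/(2597·721.401) = 118.934 s⁻²
γ̇_max = √118.934 = 10.9057 s⁻¹
N_max = γ̇_max·h / (π·D) = 10.9057 · 0.00638 / (π · 0.0276) = 0.802443 rev/s = 48.1466 rpm

value=48.15 rpm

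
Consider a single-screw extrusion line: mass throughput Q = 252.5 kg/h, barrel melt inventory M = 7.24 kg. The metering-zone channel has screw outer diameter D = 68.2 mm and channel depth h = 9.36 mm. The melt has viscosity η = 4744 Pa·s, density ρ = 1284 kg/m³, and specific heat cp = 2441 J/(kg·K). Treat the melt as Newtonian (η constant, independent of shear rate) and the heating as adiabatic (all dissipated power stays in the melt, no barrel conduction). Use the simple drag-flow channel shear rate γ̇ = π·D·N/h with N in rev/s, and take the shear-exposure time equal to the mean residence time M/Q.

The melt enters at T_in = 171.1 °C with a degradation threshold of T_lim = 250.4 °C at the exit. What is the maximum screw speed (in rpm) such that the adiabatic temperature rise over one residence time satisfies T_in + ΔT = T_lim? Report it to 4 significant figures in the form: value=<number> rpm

Convert throughput: Q = 252.5 kg/h = 252.5/3600 = 0.0701389 kg/s
t_res = M / Q_s = 7.24 / 0.0701389 = 103.224 s
D = 68.2 mm = 0.0682 m;  h = 9.36 mm = 0.00936 m
ΔT_a = T_lim − T_in = 250.4 − 171.1 = 79.3 K
γ̇_max² = ΔT_a·ρ·cp / (η·t_res) = [79.3 × 1284 × 2441] / [4744 × 103.224] = 507.553 s⁻²
γ̇_max = sqrt(507.553) = 22.5289 s⁻¹
N_max = γ̇_max h / (πD) = 22.5289·0.00936/(π·0.0682) = 0.984198 rev/s → ×60 = 59.0519 rpm

value=59.05 rpm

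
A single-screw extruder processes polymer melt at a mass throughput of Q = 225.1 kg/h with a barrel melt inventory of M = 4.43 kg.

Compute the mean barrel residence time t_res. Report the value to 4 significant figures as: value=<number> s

Q_s = Q / 3600 = 225.1 / 3600 = 0.0625278 kg/s
t_res = M / Q_s = 4.43 / 0.0625278 = 70.8485 s

value=70.85 s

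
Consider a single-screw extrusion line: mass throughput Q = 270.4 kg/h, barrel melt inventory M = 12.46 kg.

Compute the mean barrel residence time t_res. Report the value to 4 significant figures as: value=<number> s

value=165.9 s

Q_s = Q / 3600 = 270.4 / 3600 = 0.0751111 kg/s
t_res = M / Q_s = 12.46 / 0.0751111 = 165.888 s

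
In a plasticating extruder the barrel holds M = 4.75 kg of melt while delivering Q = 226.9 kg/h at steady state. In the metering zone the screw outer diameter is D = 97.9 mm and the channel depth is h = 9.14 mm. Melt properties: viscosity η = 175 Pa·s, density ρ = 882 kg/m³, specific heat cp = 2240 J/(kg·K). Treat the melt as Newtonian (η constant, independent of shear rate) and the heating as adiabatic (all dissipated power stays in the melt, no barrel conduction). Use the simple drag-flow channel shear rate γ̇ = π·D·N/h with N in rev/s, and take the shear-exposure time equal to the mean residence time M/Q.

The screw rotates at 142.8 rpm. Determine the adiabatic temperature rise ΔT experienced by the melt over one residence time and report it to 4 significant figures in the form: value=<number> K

value=42.82 K

Throughput in SI: Q_s = 226.9 kg/h ÷ 3600 s/h = 0.0630278 kg/s
Mean residence time: t_res = M/Q_s = 4.75 kg / 0.0630278 kg/s = 75.3636 s
Convert to SI: D = 0.0979 m, h = 0.00914 m, N = 142.8/60 = 2.38 rev/s
γ̇ = π D N / h = (π)(0.0979)(2.38) / 0.00914 = 80.0872 s⁻¹
ΔT = η·γ̇²·t_res / (ρ·cp) = 175 · (80.0872)² · 75.3636 / (882 · 2240) = 42.8164 K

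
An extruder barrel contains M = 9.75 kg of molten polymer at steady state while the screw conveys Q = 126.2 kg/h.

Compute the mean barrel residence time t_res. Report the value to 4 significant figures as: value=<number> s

value=278.1 s

Q_s = Q / 3600 = 126.2 / 3600 = 0.0350556 kg/s
t_res = M / Q_s = 9.75 ÷ 0.0350556 = 278.13 s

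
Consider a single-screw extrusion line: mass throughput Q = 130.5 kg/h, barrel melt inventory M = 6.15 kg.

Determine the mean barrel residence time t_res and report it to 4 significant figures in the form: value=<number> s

Convert throughput: Q = 130.5 kg/h = 130.5/3600 = 0.03625 kg/s
t_res = M / Q_s = 6.15 / 0.03625 = 169.655 s

value=169.7 s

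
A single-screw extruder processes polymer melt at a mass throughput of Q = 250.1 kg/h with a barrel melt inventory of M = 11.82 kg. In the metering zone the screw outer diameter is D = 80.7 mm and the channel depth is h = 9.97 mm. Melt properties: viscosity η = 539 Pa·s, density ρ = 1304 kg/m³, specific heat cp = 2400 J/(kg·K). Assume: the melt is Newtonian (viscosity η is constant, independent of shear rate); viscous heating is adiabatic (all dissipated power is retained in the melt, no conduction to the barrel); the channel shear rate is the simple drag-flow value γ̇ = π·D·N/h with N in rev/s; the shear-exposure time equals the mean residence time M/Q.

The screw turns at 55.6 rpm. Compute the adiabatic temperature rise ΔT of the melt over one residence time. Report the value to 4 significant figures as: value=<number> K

value=16.27 K

Throughput in SI: Q_s = 250.1 kg/h ÷ 3600 s/h = 0.0694722 kg/s
Mean residence time: t_res = M/Q_s = 11.82 kg / 0.0694722 kg/s = 170.14 s
D = 80.7 mm = 0.0807 m;  h = 9.97 mm = 0.00997 m;  N = 55.6 rpm / 60 = 0.926667 rev/s
γ̇ = π·D·N / h = π · 0.0807 · 0.926667 / 0.00997 = 23.5642 s⁻¹
Adiabatic rise: ΔT = η γ̇² t_res / (ρ cp) = 539·(23.5642)²·170.14 / (1304·2400) = 16.2708 K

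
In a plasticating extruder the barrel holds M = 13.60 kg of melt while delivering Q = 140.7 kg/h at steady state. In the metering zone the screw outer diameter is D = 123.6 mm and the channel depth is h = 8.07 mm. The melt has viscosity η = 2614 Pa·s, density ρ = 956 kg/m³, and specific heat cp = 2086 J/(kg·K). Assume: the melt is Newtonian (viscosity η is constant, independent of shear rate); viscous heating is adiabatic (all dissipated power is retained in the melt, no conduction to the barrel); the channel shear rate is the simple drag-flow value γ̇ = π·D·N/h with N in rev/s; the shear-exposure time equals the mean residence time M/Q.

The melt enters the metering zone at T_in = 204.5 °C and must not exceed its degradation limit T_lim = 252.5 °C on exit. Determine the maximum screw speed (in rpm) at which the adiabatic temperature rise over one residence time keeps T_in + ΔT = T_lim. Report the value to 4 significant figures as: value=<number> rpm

value=12.79 rpm

Throughput in SI: Q_s = 140.7 kg/h ÷ 3600 s/h = 0.0390833 kg/s
Mean residence time: t_res = M/Q_s = 13.60 kg / 0.0390833 kg/s = 347.974 s
D = 123.6 mm = 0.1236 m;  h = 8.07 mm = 0.00807 m
ΔT_a = T_lim − T_in = 252.5 °C − 204.5 °C = 48 K
Invert ΔT = ηγ̇²t_res/(ρcp) for γ̇: γ̇_max² = ΔT_a ρ cp / (η t_res) = 48·956·2086 / (2614·347.974) = 105.235 s⁻²
γ̇_max = √105.235 = 10.2584 s⁻¹
Solve γ̇ = πDN/h for N: N_max = γ̇_max·h/(π·D) = 10.2584 × 0.00807 / (π × 0.1236) = 0.213199 rev/s = 12.7919 rpm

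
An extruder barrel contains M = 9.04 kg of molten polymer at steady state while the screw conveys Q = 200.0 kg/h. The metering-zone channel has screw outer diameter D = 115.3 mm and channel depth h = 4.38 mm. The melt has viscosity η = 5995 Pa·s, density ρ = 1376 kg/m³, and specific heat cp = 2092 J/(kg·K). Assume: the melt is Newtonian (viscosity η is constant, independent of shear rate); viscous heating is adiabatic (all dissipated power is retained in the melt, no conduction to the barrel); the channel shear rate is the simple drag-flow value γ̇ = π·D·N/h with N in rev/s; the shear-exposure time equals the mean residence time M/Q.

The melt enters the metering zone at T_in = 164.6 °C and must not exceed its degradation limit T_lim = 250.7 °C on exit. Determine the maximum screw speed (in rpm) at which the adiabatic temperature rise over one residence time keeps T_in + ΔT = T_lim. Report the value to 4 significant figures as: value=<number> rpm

Q_s = Q / 3600 = 200.0 / 3600 = 0.0555556 kg/s
t_res = M / Q_s = 9.04 / 0.0555556 = 162.72 s
D = 115.3 mm = 0.1153 m;  h = 4.38 mm = 0.00438 m
ΔT_a = T_lim − T_in = 250.7 °C − 164.6 °C = 86.1 K
γ̇_max² = ΔT_a·ρ·cp / (η·t_res) = [86.1 × 1376 × 2092] / [5995 × 162.72] = 254.07 s⁻²
Take the square root: γ̇_max = √(254.07) = 15.9396 s⁻¹
N_max = γ̇_max h / (πD) = 15.9396·0.00438/(π·0.1153) = 0.19274 rev/s → ×60 = 11.5644 rpm

value=11.56 rpm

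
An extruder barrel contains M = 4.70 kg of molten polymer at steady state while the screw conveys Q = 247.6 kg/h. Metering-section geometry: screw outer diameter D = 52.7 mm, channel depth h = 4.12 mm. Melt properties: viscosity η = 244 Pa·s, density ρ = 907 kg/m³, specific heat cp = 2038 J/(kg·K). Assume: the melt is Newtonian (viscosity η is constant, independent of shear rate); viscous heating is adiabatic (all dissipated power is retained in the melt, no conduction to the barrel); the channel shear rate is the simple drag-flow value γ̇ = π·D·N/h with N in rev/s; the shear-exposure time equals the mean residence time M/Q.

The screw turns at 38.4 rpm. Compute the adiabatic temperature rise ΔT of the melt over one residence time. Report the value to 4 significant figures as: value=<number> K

Throughput in SI: Q_s = 247.6 kg/h ÷ 3600 s/h = 0.0687778 kg/s
t_res = M / Q_s = 4.70 ÷ 0.0687778 = 68.336 s
Convert to SI: D = 0.0527 m, h = 0.00412 m, N = 38.4/60 = 0.64 rev/s
γ̇ = π·D·N / h = π · 0.0527 · 0.64 / 0.00412 = 25.7184 s⁻¹
ΔT = η·γ̇²·t_res / (ρ·cp) = 244 · (25.7184)² · 68.336 / (907 · 2038) = 5.96643 K

value=5.966 K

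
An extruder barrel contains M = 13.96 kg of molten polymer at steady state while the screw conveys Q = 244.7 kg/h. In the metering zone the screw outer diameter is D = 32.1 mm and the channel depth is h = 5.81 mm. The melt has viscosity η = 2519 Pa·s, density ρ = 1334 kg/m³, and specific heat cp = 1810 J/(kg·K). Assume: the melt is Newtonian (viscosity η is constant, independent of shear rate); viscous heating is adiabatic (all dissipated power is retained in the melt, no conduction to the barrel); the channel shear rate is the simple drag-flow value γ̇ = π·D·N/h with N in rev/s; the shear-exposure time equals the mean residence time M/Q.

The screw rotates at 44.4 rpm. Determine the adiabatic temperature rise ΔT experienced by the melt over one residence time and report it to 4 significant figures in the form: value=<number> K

Convert throughput: Q = 244.7 kg/h = 244.7/3600 = 0.0679722 kg/s
Mean residence time: t_res = M/Q_s = 13.96 kg / 0.0679722 kg/s = 205.378 s
D = 32.1 mm = 0.0321 m;  h = 5.81 mm = 0.00581 m;  N = 44.4 rpm / 60 = 0.74 rev/s
γ̇ = π·D·N / h = π · 0.0321 · 0.74 / 0.00581 = 12.8443 s⁻¹
Adiabatic rise: ΔT = η γ̇² t_res / (ρ cp) = 2519·(12.8443)²·205.378 / (1334·1810) = 35.3483 K

value=35.35 K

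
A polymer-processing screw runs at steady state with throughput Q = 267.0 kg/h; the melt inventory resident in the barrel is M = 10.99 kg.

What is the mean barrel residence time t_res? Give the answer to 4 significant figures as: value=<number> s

Q_s = Q / 3600 = 267.0 / 3600 = 0.0741667 kg/s
Mean residence time: t_res = M/Q_s = 10.99 kg / 0.0741667 kg/s = 148.18 s

value=148.2 s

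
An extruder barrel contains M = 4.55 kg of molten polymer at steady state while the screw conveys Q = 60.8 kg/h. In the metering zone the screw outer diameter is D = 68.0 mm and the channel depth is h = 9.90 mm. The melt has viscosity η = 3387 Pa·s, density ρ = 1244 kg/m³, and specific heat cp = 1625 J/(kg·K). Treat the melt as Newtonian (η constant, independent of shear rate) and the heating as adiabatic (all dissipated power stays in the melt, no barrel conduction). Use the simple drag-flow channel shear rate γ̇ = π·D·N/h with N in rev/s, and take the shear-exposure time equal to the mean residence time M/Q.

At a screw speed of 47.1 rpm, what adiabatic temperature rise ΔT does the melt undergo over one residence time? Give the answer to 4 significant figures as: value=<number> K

value=129.5 K

Throughput in SI: Q_s = 60.8 kg/h ÷ 3600 s/h = 0.0168889 kg/s
Mean residence time: t_res = M/Q_s = 4.55 kg / 0.0168889 kg/s = 269.408 s
Geometry in metres: D = 68.0 mm → 0.068 m, h = 9.90 mm → 0.0099 m; screw speed N = 47.1 rpm = 0.785 rev/s
γ̇ = π D N / h = (π)(0.068)(0.785) / 0.0099 = 16.9392 s⁻¹
Adiabatic rise: ΔT = η γ̇² t_res / (ρ cp) = 3387·(16.9392)²·269.408 / (1244·1625) = 129.52 K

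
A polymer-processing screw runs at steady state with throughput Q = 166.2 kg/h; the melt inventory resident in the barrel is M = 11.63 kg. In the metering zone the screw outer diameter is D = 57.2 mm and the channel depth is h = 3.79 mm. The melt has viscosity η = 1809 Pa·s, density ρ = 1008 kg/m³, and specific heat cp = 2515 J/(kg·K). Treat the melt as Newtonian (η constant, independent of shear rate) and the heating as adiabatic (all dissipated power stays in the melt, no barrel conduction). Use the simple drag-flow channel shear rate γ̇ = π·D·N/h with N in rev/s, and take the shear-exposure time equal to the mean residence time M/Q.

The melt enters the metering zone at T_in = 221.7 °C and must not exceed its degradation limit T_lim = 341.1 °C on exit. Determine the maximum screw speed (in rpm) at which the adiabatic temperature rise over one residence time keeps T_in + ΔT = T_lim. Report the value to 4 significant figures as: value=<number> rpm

Q_s = Q / 3600 = 166.2 / 3600 = 0.0461667 kg/s
t_res = M / Q_s = 11.63 ÷ 0.0461667 = 251.913 s
Geometry in SI: D = 57.2 mm → 0.0572 m, h = 3.79 mm → 0.00379 m
Allowable rise: ΔT_a = T_lim − T_in = 341.1 − 221.7 = 119.4 K
γ̇_max² = ΔT_a·ρ·cp/(η·t_res) = 119.4·1008·2515/(1809·251.913) = 664.222 s⁻²
Take the square root: γ̇_max = √(664.222) = 25.7725 s⁻¹
Solve γ̇ = πDN/h for N: N_max = γ̇_max·h/(π·D) = 25.7725 × 0.00379 / (π × 0.0572) = 0.543563 rev/s = 32.6138 rpm

value=32.61 rpm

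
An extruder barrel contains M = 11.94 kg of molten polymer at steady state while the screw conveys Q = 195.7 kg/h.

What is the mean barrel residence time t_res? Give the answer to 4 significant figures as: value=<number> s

value=219.6 s

Q_s = Q / 3600 = 195.7 / 3600 = 0.0543611 kg/s
Mean residence time: t_res = M/Q_s = 11.94 kg / 0.0543611 kg/s = 219.642 s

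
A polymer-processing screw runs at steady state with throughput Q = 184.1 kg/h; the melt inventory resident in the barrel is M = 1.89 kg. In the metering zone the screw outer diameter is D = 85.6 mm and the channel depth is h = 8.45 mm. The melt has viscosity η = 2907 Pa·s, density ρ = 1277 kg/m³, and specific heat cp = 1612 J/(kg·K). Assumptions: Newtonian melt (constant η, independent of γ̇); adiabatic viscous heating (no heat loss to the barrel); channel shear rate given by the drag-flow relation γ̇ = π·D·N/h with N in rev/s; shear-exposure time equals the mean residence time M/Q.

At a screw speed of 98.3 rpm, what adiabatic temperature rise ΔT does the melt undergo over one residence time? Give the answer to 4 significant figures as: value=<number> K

Throughput in SI: Q_s = 184.1 kg/h ÷ 3600 s/h = 0.0511389 kg/s
Mean residence time: t_res = M/Q_s = 1.89 kg / 0.0511389 kg/s = 36.9582 s
D = 85.6 mm = 0.0856 m;  h = 8.45 mm = 0.00845 m;  N = 98.3 rpm / 60 = 1.63833 rev/s
γ̇ = π·D·N / h = π · 0.0856 · 1.63833 / 0.00845 = 52.1398 s⁻¹
ΔT = η·γ̇²·t_res/(ρ·cp) = [2907 × 52.1398² × 36.9582] / [1277 × 1612] = 141.885 K

value=141.9 K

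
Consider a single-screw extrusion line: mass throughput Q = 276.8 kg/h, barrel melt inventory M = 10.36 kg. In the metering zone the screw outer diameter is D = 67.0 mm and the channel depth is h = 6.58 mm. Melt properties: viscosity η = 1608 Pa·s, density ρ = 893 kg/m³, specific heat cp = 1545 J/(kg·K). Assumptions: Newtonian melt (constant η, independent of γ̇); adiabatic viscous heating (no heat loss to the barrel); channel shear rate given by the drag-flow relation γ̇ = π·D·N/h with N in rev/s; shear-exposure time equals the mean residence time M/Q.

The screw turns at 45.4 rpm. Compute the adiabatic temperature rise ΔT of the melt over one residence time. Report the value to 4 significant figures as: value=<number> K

value=92.00 K

Convert throughput: Q = 276.8 kg/h = 276.8/3600 = 0.0768889 kg/s
Mean residence time: t_res = M/Q_s = 10.36 kg / 0.0768889 kg/s = 134.74 s
Geometry in metres: D = 67.0 mm → 0.067 m, h = 6.58 mm → 0.00658 m; screw speed N = 45.4 rpm = 0.756667 rev/s
γ̇ = π·D·N / h = π · 0.067 · 0.756667 / 0.00658 = 24.2049 s⁻¹
Adiabatic rise: ΔT = η γ̇² t_res / (ρ cp) = 1608·(24.2049)²·134.74 / (893·1545) = 92.0045 K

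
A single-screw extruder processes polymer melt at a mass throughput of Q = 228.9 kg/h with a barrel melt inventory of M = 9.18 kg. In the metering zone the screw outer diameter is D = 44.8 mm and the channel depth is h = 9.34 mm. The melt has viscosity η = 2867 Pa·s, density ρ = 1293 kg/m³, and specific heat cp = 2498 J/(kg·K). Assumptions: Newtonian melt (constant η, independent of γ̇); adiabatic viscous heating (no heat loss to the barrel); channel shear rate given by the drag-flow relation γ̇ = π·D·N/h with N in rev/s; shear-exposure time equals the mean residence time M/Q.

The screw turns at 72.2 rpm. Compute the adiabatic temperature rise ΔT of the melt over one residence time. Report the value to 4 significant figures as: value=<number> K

Throughput in SI: Q_s = 228.9 kg/h ÷ 3600 s/h = 0.0635833 kg/s
t_res = M / Q_s = 9.18 / 0.0635833 = 144.377 s
D = 44.8 mm = 0.0448 m;  h = 9.34 mm = 0.00934 m;  N = 72.2 rpm / 60 = 1.20333 rev/s
γ̇ = π D N / h = (π)(0.0448)(1.20333) / 0.00934 = 18.1329 s⁻¹
ΔT = η·γ̇²·t_res/(ρ·cp) = [2867 × 18.1329² × 144.377] / [1293 × 2498] = 42.1376 K

value=42.14 K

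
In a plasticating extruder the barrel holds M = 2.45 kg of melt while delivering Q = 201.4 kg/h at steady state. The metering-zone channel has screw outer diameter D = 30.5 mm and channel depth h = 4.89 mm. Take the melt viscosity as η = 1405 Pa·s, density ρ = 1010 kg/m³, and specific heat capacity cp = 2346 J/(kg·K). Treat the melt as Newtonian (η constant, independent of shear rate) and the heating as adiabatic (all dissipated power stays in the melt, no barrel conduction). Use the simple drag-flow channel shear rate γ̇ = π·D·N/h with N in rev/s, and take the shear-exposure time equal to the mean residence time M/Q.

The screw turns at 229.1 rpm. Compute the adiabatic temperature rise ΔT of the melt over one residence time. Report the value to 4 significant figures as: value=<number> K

Convert throughput: Q = 201.4 kg/h = 201.4/3600 = 0.0559444 kg/s
Mean residence time: t_res = M/Q_s = 2.45 kg / 0.0559444 kg/s = 43.7934 s
Convert to SI: D = 0.0305 m, h = 0.00489 m, N = 229.1/60 = 3.81833 rev/s
γ̇ = π·D·N / h = π · 0.0305 · 3.81833 / 0.00489 = 74.8195 s⁻¹
Adiabatic rise: ΔT = η γ̇² t_res / (ρ cp) = 1405·(74.8195)²·43.7934 / (1010·2346) = 145.367 K

value=145.4 K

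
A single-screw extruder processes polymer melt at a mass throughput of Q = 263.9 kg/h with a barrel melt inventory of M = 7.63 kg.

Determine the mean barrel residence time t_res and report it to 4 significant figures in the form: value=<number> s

value=104.1 s

Q_s = Q / 3600 = 263.9 / 3600 = 0.0733056 kg/s
t_res = M / Q_s = 7.63 / 0.0733056 = 104.085 s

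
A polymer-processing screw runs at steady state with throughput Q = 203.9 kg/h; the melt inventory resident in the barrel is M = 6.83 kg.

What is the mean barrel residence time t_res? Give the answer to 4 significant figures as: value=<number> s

value=120.6 s

Throughput in SI: Q_s = 203.9 kg/h ÷ 3600 s/h = 0.0566389 kg/s
Mean residence time: t_res = M/Q_s = 6.83 kg / 0.0566389 kg/s = 120.589 s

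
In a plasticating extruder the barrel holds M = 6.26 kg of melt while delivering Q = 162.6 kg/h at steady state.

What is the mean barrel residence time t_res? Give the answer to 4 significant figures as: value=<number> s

value=138.6 s

Throughput in SI: Q_s = 162.6 kg/h ÷ 3600 s/h = 0.0451667 kg/s
Mean residence time: t_res = M/Q_s = 6.26 kg / 0.0451667 kg/s = 138.598 s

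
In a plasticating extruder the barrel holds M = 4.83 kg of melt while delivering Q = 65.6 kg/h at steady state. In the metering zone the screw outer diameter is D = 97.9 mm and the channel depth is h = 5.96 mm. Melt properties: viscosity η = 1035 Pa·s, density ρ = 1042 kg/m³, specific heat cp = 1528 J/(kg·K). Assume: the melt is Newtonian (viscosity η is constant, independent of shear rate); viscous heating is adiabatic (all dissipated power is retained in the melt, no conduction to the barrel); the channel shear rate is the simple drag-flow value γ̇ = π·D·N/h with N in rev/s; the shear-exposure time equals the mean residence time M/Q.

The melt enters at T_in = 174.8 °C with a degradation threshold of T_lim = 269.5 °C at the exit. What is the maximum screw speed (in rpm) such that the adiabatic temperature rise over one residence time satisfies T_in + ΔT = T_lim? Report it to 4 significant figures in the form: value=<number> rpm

Q_s = Q / 3600 = 65.6 / 3600 = 0.0182222 kg/s
t_res = M / Q_s = 4.83 / 0.0182222 = 265.061 s
Convert to metres: D = 0.0979 m, h = 0.00596 m
ΔT_a = T_lim − T_in = 269.5 °C − 174.8 °C = 94.7 K
γ̇_max² = ΔT_a·ρ·cp / (η·t_res) = [94.7 × 1042 × 1528] / [1035 × 265.061] = 549.61 s⁻²
γ̇_max = sqrt(549.61) = 23.4438 s⁻¹
Solve γ̇ = πDN/h for N: N_max = γ̇_max·h/(π·D) = 23.4438 × 0.00596 / (π × 0.0979) = 0.454298 rev/s = 27.2579 rpm

value=27.26 rpm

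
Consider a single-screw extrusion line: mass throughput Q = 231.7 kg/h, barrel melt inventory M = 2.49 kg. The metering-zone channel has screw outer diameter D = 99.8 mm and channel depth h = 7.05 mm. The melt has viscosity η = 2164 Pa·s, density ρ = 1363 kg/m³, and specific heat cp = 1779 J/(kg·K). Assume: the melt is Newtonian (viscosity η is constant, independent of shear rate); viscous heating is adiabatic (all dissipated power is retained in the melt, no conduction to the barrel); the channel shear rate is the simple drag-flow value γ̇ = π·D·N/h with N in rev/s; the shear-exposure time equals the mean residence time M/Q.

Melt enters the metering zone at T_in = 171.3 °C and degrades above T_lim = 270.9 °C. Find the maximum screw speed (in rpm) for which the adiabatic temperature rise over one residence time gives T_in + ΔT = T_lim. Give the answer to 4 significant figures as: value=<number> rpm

value=72.46 rpm

Q_s = Q / 3600 = 231.7 / 3600 = 0.0643611 kg/s
t_res = M / Q_s = 2.49 / 0.0643611 = 38.688 s
Convert to metres: D = 0.0998 m, h = 0.00705 m
Allowable rise: ΔT_a = T_lim − T_in = 270.9 − 171.3 = 99.6 K
γ̇_max² = ΔT_a·ρ·cp / (η·t_res) = [99.6 × 1363 × 1779] / [2164 × 38.688] = 2884.68 s⁻²
γ̇_max = sqrt(2884.68) = 53.7092 s⁻¹
N_max = γ̇_max·h / (π·D) = 53.7092 · 0.00705 / (π · 0.0998) = 1.2077 rev/s = 72.4618 rpm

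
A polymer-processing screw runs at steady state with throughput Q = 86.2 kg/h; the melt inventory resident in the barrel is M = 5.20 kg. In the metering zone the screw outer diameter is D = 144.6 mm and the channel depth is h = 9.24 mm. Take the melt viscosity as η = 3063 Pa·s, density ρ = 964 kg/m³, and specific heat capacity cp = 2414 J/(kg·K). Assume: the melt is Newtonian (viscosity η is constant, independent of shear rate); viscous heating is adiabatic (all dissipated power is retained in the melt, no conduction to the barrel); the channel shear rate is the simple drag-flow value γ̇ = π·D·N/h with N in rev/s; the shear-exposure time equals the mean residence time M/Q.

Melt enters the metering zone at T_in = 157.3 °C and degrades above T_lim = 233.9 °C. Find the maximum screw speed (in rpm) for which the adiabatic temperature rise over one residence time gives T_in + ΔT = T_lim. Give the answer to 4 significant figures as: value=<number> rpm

value=19.98 rpm

Throughput in SI: Q_s = 86.2 kg/h ÷ 3600 s/h = 0.0239444 kg/s
t_res = M / Q_s = 5.20 ÷ 0.0239444 = 217.169 s
Convert to metres: D = 0.1446 m, h = 0.00924 m
Allowable rise: ΔT_a = T_lim − T_in = 233.9 − 157.3 = 76.6 K
γ̇_max² = ΔT_a·ρ·cp / (η·t_res) = [76.6 × 964 × 2414] / [3063 × 217.169] = 267.977 s⁻²
γ̇_max = √267.977 = 16.37 s⁻¹
Solve γ̇ = πDN/h for N: N_max = γ̇_max·h/(π·D) = 16.37 × 0.00924 / (π × 0.1446) = 0.332968 rev/s = 19.9781 rpm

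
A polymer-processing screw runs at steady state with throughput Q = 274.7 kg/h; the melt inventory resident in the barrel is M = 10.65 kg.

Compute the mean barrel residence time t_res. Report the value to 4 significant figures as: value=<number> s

Q_s = Q / 3600 = 274.7 / 3600 = 0.0763056 kg/s
t_res = M / Q_s = 10.65 / 0.0763056 = 139.57 s

value=139.6 s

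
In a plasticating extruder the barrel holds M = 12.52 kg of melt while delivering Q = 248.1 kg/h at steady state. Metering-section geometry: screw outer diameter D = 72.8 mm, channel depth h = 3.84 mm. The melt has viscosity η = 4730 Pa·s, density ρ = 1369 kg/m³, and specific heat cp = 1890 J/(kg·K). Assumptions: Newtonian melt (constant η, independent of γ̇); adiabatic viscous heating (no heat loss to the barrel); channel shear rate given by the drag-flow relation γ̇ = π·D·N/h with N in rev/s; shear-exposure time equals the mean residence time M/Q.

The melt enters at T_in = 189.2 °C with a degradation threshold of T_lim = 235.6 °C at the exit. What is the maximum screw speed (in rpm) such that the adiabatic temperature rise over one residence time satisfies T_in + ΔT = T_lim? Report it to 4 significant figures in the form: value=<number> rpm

value=11.91 rpm

Throughput in SI: Q_s = 248.1 kg/h ÷ 3600 s/h = 0.0689167 kg/s
Mean residence time: t_res = M/Q_s = 12.52 kg / 0.0689167 kg/s = 181.669 s
Geometry in SI: D = 72.8 mm → 0.0728 m, h = 3.84 mm → 0.00384 m
Allowable rise: ΔT_a = T_lim − T_in = 235.6 − 189.2 = 46.4 K
γ̇_max² = ΔT_a·ρ·cp/(η·t_res) = 46.4·1369·1890/(4730·181.669) = 139.715 s⁻²
γ̇_max = sqrt(139.715) = 11.8201 s⁻¹
N_max = γ̇_max·h / (π·D) = 11.8201 · 0.00384 / (π · 0.0728) = 0.198459 rev/s = 11.9075 rpm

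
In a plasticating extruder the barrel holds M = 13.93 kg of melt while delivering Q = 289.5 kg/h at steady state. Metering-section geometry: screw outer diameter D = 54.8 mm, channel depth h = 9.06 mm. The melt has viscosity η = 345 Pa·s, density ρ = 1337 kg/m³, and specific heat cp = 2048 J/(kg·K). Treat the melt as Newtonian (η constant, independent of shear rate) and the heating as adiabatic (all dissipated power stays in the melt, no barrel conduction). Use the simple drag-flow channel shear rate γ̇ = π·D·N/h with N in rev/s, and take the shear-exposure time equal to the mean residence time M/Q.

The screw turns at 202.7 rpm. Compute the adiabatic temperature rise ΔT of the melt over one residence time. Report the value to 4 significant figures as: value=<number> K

value=89.94 K

Q_s = Q / 3600 = 289.5 / 3600 = 0.0804167 kg/s
t_res = M / Q_s = 13.93 ÷ 0.0804167 = 173.223 s
Geometry in metres: D = 54.8 mm → 0.0548 m, h = 9.06 mm → 0.00906 m; screw speed N = 202.7 rpm = 3.37833 rev/s
γ̇ = π D N / h = (π)(0.0548)(3.37833) / 0.00906 = 64.1955 s⁻¹
ΔT = η·γ̇²·t_res/(ρ·cp) = [345 × 64.1955² × 173.223] / [1337 × 2048] = 89.944 K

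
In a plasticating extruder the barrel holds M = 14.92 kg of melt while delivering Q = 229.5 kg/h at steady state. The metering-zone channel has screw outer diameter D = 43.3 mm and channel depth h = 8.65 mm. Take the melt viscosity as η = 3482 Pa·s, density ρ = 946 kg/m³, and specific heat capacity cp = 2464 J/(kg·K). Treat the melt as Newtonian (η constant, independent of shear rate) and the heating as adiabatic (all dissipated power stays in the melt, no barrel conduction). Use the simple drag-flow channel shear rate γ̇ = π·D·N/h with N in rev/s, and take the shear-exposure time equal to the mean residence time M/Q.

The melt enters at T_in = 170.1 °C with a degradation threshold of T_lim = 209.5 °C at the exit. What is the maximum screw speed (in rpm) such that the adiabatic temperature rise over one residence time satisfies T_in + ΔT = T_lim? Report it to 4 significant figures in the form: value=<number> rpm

Q_s = Q / 3600 = 229.5 / 3600 = 0.06375 kg/s
t_res = M / Q_s = 14.92 / 0.06375 = 234.039 s
Geometry in SI: D = 43.3 mm → 0.0433 m, h = 8.65 mm → 0.00865 m
ΔT_a = T_lim − T_in = 209.5 °C − 170.1 °C = 39.4 K
Invert ΔT = ηγ̇²t_res/(ρcp) for γ̇: γ̇_max² = ΔT_a ρ cp / (η t_res) = 39.4·946·2464 / (3482·234.039) = 112.697 s⁻²
Take the square root: γ̇_max = √(112.697) = 10.6159 s⁻¹
N_max = γ̇_max·h / (π·D) = 10.6159 · 0.00865 / (π · 0.0433) = 0.675046 rev/s = 40.5028 rpm

value=40.50 rpm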